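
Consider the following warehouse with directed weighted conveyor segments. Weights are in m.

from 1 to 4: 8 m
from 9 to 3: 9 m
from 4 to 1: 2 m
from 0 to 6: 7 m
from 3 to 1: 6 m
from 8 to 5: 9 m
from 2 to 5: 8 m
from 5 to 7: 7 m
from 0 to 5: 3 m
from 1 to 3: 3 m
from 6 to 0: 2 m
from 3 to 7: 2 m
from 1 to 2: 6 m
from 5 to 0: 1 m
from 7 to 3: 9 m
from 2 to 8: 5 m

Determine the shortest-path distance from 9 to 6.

Shortest distances from 9:
9: 0
3: 9  (via 9)
7: 11  (via 3)
1: 15  (via 3)
2: 21  (via 1)
4: 23  (via 1)
8: 26  (via 2)
5: 29  (via 2)
0: 30  (via 5)
6: 37  (via 0)
Shortest route: 9–3–1–2–5–0–6 = 37 m.

37 m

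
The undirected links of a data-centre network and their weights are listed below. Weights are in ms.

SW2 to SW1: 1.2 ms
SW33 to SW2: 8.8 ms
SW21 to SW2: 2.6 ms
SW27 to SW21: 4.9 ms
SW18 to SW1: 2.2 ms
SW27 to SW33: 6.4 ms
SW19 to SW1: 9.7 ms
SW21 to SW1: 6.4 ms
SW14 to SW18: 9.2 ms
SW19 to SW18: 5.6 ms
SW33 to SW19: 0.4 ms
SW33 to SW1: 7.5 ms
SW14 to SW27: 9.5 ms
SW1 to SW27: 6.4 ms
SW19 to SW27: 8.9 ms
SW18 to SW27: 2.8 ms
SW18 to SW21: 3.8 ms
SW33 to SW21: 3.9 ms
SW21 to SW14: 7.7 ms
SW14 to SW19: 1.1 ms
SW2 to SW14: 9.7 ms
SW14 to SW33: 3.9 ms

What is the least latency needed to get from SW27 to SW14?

7.9 ms

Compare a few routes:
SW27 → SW33 → SW19 → SW14: 6.4+0.4+1.1 = 7.9
SW27 → SW18 → SW19 → SW14: 2.8+5.6+1.1 = 9.5
SW27 → SW14: 9.5 = 9.5
SW27 → SW19 → SW14: 8.9+1.1 = 10
The minimum is 7.9 ms via SW27 → SW33 → SW19 → SW14.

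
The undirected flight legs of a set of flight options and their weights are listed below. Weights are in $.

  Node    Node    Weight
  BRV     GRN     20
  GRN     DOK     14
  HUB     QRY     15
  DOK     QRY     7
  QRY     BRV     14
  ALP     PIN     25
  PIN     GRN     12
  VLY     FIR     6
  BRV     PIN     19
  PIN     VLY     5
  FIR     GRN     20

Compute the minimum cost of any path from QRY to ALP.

$58

Settle nodes by increasing distance from QRY:
QRY: 0
DOK: 7  (via QRY)
BRV: 14  (via QRY)
HUB: 15  (via QRY)
GRN: 21  (via DOK)
PIN: 33  (via BRV)
VLY: 38  (via PIN)
FIR: 41  (via GRN)
ALP: 58  (via PIN)
Shortest route: QRY–BRV–PIN–ALP = $58.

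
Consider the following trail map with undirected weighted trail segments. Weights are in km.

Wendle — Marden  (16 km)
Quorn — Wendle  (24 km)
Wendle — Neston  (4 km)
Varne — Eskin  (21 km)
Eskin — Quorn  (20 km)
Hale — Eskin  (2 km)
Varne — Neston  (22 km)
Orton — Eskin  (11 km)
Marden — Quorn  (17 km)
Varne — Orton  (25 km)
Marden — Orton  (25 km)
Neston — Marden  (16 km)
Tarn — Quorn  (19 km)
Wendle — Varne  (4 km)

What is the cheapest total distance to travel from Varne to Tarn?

47 km

Enumerating some paths:
Varne → Wendle → Marden → Quorn → Tarn: 4+16+17+19 = 56
Varne → Wendle → Quorn → Tarn: 4+24+19 = 47
The minimum is 47 km via Varne → Wendle → Quorn → Tarn.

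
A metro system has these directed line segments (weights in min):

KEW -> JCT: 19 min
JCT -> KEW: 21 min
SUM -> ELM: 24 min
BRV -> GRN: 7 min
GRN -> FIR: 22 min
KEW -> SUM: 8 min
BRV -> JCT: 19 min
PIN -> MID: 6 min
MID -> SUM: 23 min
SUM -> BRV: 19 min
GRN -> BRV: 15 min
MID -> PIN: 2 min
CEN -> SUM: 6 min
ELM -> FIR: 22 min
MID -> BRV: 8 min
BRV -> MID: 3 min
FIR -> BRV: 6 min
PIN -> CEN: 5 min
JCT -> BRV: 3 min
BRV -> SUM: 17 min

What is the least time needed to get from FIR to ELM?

46 min

Running Dijkstra from FIR:
FIR: 0
BRV: 6  (via FIR)
MID: 9  (via BRV)
PIN: 11  (via MID)
GRN: 13  (via BRV)
CEN: 16  (via PIN)
SUM: 22  (via CEN)
JCT: 25  (via BRV)
ELM: 46  (via SUM)
Shortest route: FIR–BRV–MID–PIN–CEN–SUM–ELM = 46 min.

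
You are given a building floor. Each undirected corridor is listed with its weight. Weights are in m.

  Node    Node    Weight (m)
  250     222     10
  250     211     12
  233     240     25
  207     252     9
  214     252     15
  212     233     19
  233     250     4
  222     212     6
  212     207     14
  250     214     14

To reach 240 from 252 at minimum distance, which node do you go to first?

214

Candidate routes:
252 → 207 → 212 → 233 → 240: 9+14+19+25 = 67
252 → 207 → 212 → 222 → 250 → 233 → 240: 9+14+6+10+4+25 = 68
252 → 214 → 250 → 233 → 240: 15+14+4+25 = 58
The minimum is 58 m via 252 → 214 → 250 → 233 → 240.
So from 252 the first move is to 214.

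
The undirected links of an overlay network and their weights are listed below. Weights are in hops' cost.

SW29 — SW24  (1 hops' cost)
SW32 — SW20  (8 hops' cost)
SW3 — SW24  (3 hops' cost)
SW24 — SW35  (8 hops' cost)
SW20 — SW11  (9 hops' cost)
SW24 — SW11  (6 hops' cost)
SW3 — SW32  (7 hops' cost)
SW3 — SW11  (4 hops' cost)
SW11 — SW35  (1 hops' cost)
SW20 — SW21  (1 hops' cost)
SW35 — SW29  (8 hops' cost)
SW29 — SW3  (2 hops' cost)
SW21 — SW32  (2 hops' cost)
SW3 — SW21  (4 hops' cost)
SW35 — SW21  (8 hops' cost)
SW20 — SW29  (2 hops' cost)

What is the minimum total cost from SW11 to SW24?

6 hops' cost

Shortest distances from SW11:
SW11: 0
SW35: 1  (via SW11)
SW3: 4  (via SW11)
SW29: 6  (via SW3)
SW24: 6  (via SW11)
Shortest route: SW11 → SW24 = 6 hops' cost.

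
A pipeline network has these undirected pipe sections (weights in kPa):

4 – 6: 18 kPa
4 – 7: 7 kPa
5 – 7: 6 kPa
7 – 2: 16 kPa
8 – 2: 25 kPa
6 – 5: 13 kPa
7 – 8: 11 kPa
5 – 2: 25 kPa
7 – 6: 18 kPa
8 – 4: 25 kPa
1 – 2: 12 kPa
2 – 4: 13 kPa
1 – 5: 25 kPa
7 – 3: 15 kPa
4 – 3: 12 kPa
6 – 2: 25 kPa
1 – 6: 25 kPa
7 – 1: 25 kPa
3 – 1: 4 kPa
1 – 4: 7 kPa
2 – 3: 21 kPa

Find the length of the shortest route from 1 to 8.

25 kPa

Settle nodes by increasing distance from 1:
1: 0
3: 4  (via 1)
4: 7  (via 1)
2: 12  (via 1)
7: 14  (via 4)
5: 20  (via 7)
6: 25  (via 1)
8: 25  (via 7)
Shortest route: 1–4–7–8 = 25 kPa.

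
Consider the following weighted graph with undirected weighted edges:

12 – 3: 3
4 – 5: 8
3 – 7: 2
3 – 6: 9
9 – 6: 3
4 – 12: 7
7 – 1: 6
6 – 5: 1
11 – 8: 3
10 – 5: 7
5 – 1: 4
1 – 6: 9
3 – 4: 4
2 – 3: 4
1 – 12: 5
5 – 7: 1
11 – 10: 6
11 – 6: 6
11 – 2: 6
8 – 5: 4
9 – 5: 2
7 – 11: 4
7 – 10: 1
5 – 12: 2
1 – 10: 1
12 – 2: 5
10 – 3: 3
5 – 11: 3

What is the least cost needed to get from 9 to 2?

9

Settle nodes by increasing distance from 9:
9: 0
5: 2  (via 9)
6: 3  (via 9)
7: 3  (via 5)
10: 4  (via 7)
12: 4  (via 5)
1: 5  (via 10)
3: 5  (via 7)
11: 5  (via 5)
8: 6  (via 5)
2: 9  (via 12)
Shortest route: 9 → 5 → 12 → 2 = 9.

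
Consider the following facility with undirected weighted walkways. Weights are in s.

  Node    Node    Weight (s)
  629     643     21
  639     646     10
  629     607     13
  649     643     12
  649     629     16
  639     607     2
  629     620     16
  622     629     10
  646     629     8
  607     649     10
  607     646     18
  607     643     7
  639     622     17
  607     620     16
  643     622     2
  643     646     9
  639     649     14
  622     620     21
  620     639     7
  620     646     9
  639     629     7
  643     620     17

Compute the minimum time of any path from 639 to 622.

11 s

Settle nodes by increasing distance from 639:
639: 0
607: 2  (via 639)
620: 7  (via 639)
629: 7  (via 639)
643: 9  (via 607)
646: 10  (via 639)
622: 11  (via 643)
Shortest route: 639–607–643–622 = 11 s.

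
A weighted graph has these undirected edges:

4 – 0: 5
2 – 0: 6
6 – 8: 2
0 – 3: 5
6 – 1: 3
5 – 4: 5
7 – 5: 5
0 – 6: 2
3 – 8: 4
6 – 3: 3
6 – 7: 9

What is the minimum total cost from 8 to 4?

Compare a few routes:
8–6–0–4: 2+2+5 = 9
8–3–0–4: 4+5+5 = 14
8–6–3–0–4: 2+3+5+5 = 15
8–3–6–0–4: 4+3+2+5 = 14
Cheapest is 8–6–0–4 at 9.

9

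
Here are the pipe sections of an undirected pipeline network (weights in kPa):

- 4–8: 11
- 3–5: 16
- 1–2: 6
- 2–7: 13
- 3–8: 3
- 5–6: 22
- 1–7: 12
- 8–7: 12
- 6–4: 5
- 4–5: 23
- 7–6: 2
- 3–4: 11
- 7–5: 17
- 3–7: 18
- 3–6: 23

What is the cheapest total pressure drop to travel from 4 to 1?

19 kPa

Enumerating some paths:
4 - 6 - 7 - 2 - 1: 5+2+13+6 = 26
4 - 6 - 7 - 1: 5+2+12 = 19
Cheapest is 4 - 6 - 7 - 1 at 19 kPa.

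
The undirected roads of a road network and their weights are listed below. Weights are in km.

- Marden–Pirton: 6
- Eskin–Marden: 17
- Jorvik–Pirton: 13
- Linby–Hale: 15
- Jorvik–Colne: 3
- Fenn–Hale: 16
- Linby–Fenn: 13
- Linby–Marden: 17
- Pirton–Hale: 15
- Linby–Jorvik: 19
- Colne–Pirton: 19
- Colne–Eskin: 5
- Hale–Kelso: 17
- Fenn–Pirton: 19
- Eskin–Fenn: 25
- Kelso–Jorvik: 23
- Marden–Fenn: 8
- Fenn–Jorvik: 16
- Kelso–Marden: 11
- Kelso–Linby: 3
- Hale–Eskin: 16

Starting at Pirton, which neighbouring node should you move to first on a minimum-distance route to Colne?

Candidate routes:
Pirton → Jorvik → Colne: 13+3 = 16
Pirton → Colne: 19 = 19
The minimum is 16 km via Pirton → Jorvik → Colne.
So from Pirton the first move is to Jorvik.

Jorvik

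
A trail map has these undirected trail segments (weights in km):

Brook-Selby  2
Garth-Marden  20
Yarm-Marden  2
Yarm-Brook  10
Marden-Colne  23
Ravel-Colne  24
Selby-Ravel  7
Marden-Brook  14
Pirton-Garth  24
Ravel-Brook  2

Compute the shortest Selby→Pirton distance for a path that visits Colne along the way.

95 km

Best Selby to Colne: Selby → Brook → Ravel → Colne costing 28
Shortest Colne→Pirton: Colne → Marden → Garth → Pirton = 67
Total via Colne: 28 + 67 = 95 km.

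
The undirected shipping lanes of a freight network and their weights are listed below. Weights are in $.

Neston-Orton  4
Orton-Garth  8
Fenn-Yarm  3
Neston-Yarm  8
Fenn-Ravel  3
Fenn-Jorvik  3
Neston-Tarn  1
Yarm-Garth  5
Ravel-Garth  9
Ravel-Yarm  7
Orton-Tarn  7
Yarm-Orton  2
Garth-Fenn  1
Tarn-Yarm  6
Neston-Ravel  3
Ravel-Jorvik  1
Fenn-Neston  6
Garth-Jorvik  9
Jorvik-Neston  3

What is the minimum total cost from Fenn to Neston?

Shortest distances from Fenn:
Fenn: 0
Garth: 1  (via Fenn)
Yarm: 3  (via Fenn)
Jorvik: 3  (via Fenn)
Ravel: 3  (via Fenn)
Orton: 5  (via Yarm)
Neston: 6  (via Fenn)
Shortest route: Fenn → Neston = $6.

$6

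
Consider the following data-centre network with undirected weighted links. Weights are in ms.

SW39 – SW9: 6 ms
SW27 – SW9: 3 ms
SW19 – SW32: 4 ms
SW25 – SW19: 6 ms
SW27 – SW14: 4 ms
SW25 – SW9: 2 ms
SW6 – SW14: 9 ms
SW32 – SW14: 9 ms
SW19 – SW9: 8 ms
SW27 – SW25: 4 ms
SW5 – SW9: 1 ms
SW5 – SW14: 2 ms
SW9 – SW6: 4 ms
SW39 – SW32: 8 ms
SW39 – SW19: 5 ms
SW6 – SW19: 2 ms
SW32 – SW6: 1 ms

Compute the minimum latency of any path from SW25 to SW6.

Compare a few routes:
SW25 - SW19 - SW6: 6+2 = 8
SW25 - SW27 - SW9 - SW6: 4+3+4 = 11
SW25 - SW9 - SW6: 2+4 = 6
SW25 - SW19 - SW32 - SW6: 6+4+1 = 11
The minimum is 6 ms via SW25 - SW9 - SW6.

6 ms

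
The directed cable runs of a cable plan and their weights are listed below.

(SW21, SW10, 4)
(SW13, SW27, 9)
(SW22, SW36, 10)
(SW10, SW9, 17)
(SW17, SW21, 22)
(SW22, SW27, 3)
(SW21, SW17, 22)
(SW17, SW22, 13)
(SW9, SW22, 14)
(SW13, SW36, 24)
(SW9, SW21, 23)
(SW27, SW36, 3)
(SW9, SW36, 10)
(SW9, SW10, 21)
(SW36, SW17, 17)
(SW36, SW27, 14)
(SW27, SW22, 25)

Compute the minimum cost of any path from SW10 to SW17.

44

Settle nodes by increasing distance from SW10:
SW10: 0
SW9: 17  (via SW10)
SW36: 27  (via SW9)
SW22: 31  (via SW9)
SW27: 34  (via SW22)
SW21: 40  (via SW9)
SW17: 44  (via SW36)
Shortest route: SW10–SW9–SW36–SW17 = 44.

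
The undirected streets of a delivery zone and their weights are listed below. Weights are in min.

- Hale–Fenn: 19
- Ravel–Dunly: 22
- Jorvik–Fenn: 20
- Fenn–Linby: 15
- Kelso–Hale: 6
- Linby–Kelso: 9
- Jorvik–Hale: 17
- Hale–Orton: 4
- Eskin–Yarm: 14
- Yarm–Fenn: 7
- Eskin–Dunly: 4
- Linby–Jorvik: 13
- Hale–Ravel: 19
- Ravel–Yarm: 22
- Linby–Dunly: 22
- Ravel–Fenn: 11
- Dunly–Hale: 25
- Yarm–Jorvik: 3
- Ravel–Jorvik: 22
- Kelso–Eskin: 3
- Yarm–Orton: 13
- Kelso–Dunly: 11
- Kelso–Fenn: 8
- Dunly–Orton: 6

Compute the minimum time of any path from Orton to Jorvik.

Shortest distances from Orton:
Orton: 0
Hale: 4  (via Orton)
Dunly: 6  (via Orton)
Kelso: 10  (via Hale)
Eskin: 10  (via Dunly)
Yarm: 13  (via Orton)
Jorvik: 16  (via Yarm)
Shortest route: Orton → Yarm → Jorvik = 16 min.

16 min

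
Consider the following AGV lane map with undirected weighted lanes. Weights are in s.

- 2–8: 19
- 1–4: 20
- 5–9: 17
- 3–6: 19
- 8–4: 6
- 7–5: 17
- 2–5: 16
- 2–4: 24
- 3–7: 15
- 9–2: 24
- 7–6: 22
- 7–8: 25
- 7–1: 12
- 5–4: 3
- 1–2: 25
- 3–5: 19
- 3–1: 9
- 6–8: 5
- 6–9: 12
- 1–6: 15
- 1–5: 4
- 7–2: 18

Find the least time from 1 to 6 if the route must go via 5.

18 s

Best 1 to 5: 1–5 costing 4
Shortest 5→6: 5–4–8–6 = 14
Total via 5: 4 + 14 = 18 s.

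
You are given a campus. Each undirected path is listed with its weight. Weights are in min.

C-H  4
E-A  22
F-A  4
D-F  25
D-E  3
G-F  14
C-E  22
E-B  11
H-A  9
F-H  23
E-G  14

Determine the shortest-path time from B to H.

Running Dijkstra from B:
B: 0
E: 11  (via B)
D: 14  (via E)
G: 25  (via E)
A: 33  (via E)
C: 33  (via E)
F: 37  (via A)
H: 37  (via C)
Shortest route: B–E–C–H = 37 min.

37 min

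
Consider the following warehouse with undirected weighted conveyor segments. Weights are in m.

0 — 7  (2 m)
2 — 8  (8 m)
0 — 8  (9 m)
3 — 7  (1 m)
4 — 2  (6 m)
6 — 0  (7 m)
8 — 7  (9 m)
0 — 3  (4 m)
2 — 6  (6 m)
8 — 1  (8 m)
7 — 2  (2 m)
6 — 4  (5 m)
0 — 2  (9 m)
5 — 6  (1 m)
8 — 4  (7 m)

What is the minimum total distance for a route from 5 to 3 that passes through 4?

15 m

Best 5 to 4: 5–6–4 costing 6
Best 4 to 3: 4–2–7–3 costing 9
Total via 4: 6 + 9 = 15 m.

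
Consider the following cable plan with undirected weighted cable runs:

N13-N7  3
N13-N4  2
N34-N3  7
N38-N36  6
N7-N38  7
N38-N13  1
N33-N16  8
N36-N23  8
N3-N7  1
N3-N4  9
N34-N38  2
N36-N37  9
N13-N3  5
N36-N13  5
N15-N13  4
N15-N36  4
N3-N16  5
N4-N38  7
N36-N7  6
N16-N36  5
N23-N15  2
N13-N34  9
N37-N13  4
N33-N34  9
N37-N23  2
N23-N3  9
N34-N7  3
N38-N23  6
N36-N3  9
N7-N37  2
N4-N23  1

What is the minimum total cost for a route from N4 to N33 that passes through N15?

Shortest N4→N15: N4–N23–N15 = 3
Best N15 to N33: N15–N13–N38–N34–N33 costing 16
Total via N15: 3 + 16 = 19.

19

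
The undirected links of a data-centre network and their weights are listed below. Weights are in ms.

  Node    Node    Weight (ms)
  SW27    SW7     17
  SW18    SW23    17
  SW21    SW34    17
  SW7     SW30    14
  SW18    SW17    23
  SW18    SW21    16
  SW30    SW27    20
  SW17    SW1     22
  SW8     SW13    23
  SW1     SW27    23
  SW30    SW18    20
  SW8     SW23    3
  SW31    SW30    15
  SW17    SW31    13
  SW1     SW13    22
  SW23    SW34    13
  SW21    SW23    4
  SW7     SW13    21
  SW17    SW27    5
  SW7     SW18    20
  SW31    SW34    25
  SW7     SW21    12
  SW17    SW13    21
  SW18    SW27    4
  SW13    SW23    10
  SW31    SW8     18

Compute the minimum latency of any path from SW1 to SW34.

Enumerating some paths:
SW1 → SW27 → SW18 → SW21 → SW34: 23+4+16+17 = 60
SW1 → SW27 → SW18 → SW23 → SW34: 23+4+17+13 = 57
SW1 → SW13 → SW23 → SW21 → SW34: 22+10+4+17 = 53
SW1 → SW13 → SW23 → SW34: 22+10+13 = 45
Cheapest is SW1 → SW13 → SW23 → SW34 at 45 ms.

45 ms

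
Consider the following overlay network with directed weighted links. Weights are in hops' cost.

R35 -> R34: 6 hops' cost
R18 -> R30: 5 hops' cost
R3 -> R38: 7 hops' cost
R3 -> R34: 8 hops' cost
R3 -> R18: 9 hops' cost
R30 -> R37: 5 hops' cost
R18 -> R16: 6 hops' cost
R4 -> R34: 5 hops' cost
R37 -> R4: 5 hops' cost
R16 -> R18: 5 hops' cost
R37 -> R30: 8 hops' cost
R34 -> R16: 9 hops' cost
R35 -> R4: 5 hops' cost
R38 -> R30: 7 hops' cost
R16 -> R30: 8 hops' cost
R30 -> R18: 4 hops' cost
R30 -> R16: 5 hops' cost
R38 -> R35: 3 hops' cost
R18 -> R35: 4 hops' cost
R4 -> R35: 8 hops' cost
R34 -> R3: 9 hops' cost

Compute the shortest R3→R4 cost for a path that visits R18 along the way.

18 hops' cost

Shortest R3→R18: R3 → R18 = 9
Shortest R18→R4: R18 → R35 → R4 = 9
Total via R18: 9 + 9 = 18 hops' cost.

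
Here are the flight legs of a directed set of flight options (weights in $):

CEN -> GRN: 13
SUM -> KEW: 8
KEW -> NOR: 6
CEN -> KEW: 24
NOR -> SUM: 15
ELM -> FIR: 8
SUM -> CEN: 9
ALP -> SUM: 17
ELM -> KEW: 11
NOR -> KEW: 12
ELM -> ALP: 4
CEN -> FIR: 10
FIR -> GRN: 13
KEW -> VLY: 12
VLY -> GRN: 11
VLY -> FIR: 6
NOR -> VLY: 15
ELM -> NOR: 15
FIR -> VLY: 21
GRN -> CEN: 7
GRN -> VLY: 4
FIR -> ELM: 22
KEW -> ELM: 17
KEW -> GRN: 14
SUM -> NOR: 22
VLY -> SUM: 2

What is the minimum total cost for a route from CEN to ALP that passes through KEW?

Best CEN to KEW: CEN–KEW costing 24
Best KEW to ALP: KEW–ELM–ALP costing 21
Total via KEW: 24 + 21 = $45.

$45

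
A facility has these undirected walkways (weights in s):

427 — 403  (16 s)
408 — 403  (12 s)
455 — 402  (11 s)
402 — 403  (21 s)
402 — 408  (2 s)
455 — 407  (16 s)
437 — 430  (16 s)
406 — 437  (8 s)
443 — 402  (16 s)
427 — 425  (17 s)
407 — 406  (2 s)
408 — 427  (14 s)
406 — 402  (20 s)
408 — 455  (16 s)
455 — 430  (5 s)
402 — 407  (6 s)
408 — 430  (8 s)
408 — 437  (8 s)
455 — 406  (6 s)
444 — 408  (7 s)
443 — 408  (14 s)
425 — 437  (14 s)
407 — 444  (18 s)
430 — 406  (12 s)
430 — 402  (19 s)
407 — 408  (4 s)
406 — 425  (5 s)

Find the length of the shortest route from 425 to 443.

Candidate routes:
425 → 406 → 407 → 402 → 408 → 443: 5+2+6+2+14 = 29
425 → 406 → 407 → 408 → 443: 5+2+4+14 = 25
425 → 406 → 407 → 408 → 402 → 443: 5+2+4+2+16 = 29
425 → 406 → 407 → 402 → 443: 5+2+6+16 = 29
The minimum is 25 s via 425 → 406 → 407 → 408 → 443.

25 s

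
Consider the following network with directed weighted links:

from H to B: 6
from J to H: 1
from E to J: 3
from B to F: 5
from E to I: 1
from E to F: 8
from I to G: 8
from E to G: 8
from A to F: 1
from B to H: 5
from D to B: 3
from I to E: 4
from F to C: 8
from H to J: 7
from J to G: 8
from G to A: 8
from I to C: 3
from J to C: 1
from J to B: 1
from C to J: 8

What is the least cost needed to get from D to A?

31

Running Dijkstra from D:
D: 0
B: 3  (via D)
F: 8  (via B)
H: 8  (via B)
J: 15  (via H)
C: 16  (via F)
G: 23  (via J)
A: 31  (via G)
Shortest route: D → B → H → J → G → A = 31.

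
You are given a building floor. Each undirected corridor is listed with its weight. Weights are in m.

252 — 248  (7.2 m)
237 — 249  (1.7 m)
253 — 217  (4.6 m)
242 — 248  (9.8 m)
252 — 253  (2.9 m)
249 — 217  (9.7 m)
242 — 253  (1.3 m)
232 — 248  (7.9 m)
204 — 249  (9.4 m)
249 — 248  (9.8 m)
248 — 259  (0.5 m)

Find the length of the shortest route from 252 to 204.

Enumerating some paths:
252–248–249–204: 7.2+9.8+9.4 = 26.4
252–253–217–249–204: 2.9+4.6+9.7+9.4 = 26.6
Cheapest is 252–248–249–204 at 26.4 m.

26.4 m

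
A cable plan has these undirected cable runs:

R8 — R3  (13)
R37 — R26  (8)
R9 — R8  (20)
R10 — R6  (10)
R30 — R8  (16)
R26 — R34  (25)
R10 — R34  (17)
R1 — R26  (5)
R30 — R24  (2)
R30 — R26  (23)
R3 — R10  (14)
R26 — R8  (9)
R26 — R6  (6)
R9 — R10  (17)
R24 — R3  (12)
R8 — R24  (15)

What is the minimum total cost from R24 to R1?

29

Running Dijkstra from R24:
R24: 0
R30: 2  (via R24)
R3: 12  (via R24)
R8: 15  (via R24)
R26: 24  (via R8)
R10: 26  (via R3)
R1: 29  (via R26)
Shortest route: R24 → R8 → R26 → R1 = 29.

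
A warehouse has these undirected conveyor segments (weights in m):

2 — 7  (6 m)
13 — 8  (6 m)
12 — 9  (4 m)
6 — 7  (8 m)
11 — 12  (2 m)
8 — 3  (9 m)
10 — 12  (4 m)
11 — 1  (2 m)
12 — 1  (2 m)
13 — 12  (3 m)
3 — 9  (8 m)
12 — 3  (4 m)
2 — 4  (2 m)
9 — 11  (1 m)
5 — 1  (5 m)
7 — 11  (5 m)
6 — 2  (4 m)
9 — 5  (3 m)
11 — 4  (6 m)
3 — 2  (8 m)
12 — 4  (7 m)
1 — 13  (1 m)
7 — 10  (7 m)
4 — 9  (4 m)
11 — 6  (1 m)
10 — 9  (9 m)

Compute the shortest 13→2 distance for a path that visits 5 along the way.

Best 13 to 5: 13 → 1 → 5 costing 6
Best 5 to 2: 5 → 9 → 11 → 6 → 2 costing 9
Total via 5: 6 + 9 = 15 m.

15 m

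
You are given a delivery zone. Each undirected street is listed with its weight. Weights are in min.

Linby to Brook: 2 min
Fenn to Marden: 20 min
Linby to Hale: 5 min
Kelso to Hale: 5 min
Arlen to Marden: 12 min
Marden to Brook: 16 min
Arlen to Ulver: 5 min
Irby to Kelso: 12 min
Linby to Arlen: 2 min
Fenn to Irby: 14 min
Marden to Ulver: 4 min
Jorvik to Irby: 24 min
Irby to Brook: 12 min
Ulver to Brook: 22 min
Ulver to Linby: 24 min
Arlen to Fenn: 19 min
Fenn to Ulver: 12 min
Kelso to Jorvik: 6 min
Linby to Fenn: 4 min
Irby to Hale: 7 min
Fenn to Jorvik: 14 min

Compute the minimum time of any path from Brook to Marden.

13 min

Shortest distances from Brook:
Brook: 0
Linby: 2  (via Brook)
Arlen: 4  (via Linby)
Fenn: 6  (via Linby)
Hale: 7  (via Linby)
Ulver: 9  (via Arlen)
Irby: 12  (via Brook)
Kelso: 12  (via Hale)
Marden: 13  (via Ulver)
Shortest route: Brook–Linby–Arlen–Ulver–Marden = 13 min.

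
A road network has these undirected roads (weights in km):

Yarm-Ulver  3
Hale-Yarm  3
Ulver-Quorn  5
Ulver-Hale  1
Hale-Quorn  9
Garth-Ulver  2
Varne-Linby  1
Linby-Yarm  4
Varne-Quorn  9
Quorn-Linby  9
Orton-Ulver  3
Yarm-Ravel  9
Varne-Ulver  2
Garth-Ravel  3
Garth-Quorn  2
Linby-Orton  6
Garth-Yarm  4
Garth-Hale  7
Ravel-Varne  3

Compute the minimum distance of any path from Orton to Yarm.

6 km

Compare a few routes:
Orton - Ulver - Varne - Linby - Yarm: 3+2+1+4 = 10
Orton - Ulver - Yarm: 3+3 = 6
Orton - Ulver - Hale - Yarm: 3+1+3 = 7
Orton - Ulver - Garth - Yarm: 3+2+4 = 9
Cheapest is Orton - Ulver - Yarm at 6 km.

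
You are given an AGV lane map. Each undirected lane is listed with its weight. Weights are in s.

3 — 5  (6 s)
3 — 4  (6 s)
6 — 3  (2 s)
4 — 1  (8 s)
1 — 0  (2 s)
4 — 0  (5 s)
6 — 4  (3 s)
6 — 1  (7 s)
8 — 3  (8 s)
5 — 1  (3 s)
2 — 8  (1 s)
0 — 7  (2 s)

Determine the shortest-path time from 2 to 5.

15 s

Enumerating some paths:
2 → 8 → 3 → 6 → 1 → 5: 1+8+2+7+3 = 21
2 → 8 → 3 → 5: 1+8+6 = 15
2 → 8 → 3 → 6 → 4 → 1 → 5: 1+8+2+3+8+3 = 25
2 → 8 → 3 → 6 → 4 → 0 → 1 → 5: 1+8+2+3+5+2+3 = 24
Cheapest is 2 → 8 → 3 → 5 at 15 s.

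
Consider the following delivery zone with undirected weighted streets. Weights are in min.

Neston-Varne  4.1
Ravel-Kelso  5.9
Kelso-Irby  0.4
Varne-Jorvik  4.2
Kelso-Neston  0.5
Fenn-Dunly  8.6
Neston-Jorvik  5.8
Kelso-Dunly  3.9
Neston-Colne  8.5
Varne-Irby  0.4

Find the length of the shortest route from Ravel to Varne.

Settle nodes by increasing distance from Ravel:
Ravel: 0
Kelso: 5.9  (via Ravel)
Irby: 6.3  (via Kelso)
Neston: 6.4  (via Kelso)
Varne: 6.7  (via Irby)
Shortest route: Ravel → Kelso → Irby → Varne = 6.7 min.

6.7 min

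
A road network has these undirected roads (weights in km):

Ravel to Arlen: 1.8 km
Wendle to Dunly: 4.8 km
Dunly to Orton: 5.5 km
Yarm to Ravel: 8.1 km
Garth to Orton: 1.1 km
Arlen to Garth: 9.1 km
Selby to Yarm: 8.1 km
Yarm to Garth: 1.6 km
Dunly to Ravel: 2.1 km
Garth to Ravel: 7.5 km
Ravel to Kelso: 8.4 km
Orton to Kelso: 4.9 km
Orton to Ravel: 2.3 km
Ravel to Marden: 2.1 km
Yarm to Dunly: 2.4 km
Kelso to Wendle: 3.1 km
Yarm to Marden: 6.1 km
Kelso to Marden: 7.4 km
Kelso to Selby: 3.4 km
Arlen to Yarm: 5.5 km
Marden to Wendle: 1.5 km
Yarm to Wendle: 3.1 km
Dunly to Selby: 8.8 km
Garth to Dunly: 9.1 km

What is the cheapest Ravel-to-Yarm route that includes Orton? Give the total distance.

5 km

Best Ravel to Orton: Ravel–Orton costing 2.3
Shortest Orton→Yarm: Orton–Garth–Yarm = 2.7
Total via Orton: 2.3 + 2.7 = 5 km.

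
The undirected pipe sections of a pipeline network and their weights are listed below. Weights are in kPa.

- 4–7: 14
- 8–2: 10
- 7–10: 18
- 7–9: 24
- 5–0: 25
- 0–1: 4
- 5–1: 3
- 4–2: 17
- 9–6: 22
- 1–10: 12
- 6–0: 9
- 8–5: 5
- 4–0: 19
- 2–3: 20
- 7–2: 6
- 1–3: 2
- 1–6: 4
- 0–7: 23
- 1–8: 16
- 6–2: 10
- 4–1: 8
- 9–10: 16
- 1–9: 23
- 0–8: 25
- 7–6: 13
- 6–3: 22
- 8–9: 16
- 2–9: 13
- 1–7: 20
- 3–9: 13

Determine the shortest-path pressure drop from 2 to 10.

Enumerating some paths:
2 → 6 → 1 → 10: 10+4+12 = 26
2 → 7 → 10: 6+18 = 24
Cheapest is 2 → 7 → 10 at 24 kPa.

24 kPa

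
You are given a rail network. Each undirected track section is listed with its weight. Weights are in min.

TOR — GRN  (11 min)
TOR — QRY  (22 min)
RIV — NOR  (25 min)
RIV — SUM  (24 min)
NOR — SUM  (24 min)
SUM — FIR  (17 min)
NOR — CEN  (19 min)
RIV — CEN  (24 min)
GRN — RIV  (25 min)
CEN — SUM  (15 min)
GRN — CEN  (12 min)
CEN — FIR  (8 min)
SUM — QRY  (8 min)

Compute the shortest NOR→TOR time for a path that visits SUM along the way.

54 min

Shortest NOR→SUM: NOR → SUM = 24
Best SUM to TOR: SUM → QRY → TOR costing 30
Total via SUM: 24 + 30 = 54 min.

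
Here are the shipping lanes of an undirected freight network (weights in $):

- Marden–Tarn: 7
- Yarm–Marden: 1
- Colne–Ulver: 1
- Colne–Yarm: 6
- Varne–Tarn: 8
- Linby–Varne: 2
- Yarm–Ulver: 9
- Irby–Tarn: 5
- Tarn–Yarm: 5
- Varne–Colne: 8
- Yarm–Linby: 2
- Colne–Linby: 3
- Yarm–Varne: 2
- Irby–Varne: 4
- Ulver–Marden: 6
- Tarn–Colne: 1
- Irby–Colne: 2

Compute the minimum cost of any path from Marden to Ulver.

$6

Shortest distances from Marden:
Marden: 0
Yarm: 1  (via Marden)
Varne: 3  (via Yarm)
Linby: 3  (via Yarm)
Ulver: 6  (via Marden)
Shortest route: Marden–Ulver = $6.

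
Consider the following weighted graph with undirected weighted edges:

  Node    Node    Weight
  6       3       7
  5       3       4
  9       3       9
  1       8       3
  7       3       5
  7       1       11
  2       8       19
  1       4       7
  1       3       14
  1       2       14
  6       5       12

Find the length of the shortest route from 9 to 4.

30

Compare a few routes:
9 - 3 - 7 - 1 - 4: 9+5+11+7 = 32
9 - 3 - 1 - 4: 9+14+7 = 30
The minimum is 30 via 9 - 3 - 1 - 4.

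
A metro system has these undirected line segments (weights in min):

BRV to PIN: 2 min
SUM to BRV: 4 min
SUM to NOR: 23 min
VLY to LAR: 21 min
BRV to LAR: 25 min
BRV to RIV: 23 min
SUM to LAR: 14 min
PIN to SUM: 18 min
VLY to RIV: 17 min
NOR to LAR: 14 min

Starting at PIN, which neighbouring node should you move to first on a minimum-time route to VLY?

BRV

Enumerating some paths:
PIN–SUM–LAR–VLY: 18+14+21 = 53
PIN–BRV–LAR–VLY: 2+25+21 = 48
PIN–BRV–SUM–LAR–VLY: 2+4+14+21 = 41
PIN–BRV–RIV–VLY: 2+23+17 = 42
Cheapest is PIN–BRV–SUM–LAR–VLY at 41 min.
So from PIN the first move is to BRV.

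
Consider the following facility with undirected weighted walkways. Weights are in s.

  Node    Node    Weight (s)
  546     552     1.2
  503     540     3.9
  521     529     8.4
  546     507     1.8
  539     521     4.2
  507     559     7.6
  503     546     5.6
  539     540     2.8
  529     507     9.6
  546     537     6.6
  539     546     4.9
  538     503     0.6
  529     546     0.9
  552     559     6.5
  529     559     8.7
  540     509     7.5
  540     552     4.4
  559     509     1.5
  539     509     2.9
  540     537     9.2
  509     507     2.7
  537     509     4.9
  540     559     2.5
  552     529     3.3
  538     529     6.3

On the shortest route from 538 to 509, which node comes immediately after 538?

Compare a few routes:
538 → 503 → 540 → 559 → 509: 0.6+3.9+2.5+1.5 = 8.5
538 → 503 → 540 → 539 → 509: 0.6+3.9+2.8+2.9 = 10.2
The minimum is 8.5 s via 538 → 503 → 540 → 559 → 509.
So from 538 the first move is to 503.

503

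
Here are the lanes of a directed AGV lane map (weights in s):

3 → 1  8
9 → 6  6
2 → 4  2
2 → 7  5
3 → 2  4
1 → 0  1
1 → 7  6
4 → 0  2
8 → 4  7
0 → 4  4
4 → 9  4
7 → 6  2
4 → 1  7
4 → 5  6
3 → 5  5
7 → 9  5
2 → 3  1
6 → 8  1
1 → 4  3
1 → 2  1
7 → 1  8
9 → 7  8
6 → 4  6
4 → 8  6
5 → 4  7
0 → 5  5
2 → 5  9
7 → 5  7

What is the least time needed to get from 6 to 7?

Shortest distances from 6:
6: 0
8: 1  (via 6)
4: 6  (via 6)
0: 8  (via 4)
9: 10  (via 4)
5: 12  (via 4)
1: 13  (via 4)
2: 14  (via 1)
3: 15  (via 2)
7: 18  (via 9)
Shortest route: 6–4–9–7 = 18 s.

18 s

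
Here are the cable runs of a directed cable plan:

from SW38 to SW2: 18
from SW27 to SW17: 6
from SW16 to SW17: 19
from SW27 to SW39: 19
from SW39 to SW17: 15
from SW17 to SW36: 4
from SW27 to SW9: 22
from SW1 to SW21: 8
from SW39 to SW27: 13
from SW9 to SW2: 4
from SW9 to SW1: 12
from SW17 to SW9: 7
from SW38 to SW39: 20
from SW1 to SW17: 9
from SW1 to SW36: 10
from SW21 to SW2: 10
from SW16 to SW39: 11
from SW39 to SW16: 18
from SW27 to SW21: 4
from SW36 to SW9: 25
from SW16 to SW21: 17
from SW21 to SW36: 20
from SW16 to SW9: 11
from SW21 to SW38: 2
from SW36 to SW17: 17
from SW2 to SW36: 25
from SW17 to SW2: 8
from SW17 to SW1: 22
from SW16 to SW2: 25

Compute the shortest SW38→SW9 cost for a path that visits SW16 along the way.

Best SW38 to SW16: SW38 → SW39 → SW16 costing 38
Shortest SW16→SW9: SW16 → SW9 = 11
Total via SW16: 38 + 11 = 49.

49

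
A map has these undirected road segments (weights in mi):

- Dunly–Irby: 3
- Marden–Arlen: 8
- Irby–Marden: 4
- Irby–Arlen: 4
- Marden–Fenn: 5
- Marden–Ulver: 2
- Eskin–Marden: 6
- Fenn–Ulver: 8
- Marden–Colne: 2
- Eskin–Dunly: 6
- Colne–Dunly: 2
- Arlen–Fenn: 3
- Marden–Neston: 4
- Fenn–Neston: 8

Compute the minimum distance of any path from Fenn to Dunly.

Settle nodes by increasing distance from Fenn:
Fenn: 0
Arlen: 3  (via Fenn)
Marden: 5  (via Fenn)
Ulver: 7  (via Marden)
Colne: 7  (via Marden)
Irby: 7  (via Arlen)
Neston: 8  (via Fenn)
Dunly: 9  (via Colne)
Shortest route: Fenn–Marden–Colne–Dunly = 9 mi.

9 mi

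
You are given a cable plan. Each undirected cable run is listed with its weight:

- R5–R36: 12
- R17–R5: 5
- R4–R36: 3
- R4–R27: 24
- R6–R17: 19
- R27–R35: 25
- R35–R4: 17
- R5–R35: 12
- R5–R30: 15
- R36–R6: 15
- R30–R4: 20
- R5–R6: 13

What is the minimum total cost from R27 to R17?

42

Compare a few routes:
R27 → R4 → R36 → R5 → R17: 24+3+12+5 = 44
R27 → R4 → R35 → R5 → R17: 24+17+12+5 = 58
R27 → R35 → R5 → R17: 25+12+5 = 42
Cheapest is R27 → R35 → R5 → R17 at 42.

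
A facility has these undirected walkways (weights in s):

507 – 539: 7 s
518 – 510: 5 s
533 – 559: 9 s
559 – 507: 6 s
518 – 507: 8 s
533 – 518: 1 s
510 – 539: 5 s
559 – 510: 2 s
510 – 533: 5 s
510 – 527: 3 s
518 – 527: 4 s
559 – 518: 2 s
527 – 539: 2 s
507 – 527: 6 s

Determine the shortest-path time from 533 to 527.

5 s

Settle nodes by increasing distance from 533:
533: 0
518: 1  (via 533)
559: 3  (via 518)
527: 5  (via 518)
Shortest route: 533 → 518 → 527 = 5 s.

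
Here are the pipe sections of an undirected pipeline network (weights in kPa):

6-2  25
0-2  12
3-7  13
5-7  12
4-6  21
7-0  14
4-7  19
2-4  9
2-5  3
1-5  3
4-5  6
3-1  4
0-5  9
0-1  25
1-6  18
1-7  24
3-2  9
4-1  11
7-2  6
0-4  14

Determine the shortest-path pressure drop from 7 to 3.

13 kPa

Enumerating some paths:
7–2–3: 6+9 = 15
7–3: 13 = 13
Cheapest is 7–3 at 13 kPa.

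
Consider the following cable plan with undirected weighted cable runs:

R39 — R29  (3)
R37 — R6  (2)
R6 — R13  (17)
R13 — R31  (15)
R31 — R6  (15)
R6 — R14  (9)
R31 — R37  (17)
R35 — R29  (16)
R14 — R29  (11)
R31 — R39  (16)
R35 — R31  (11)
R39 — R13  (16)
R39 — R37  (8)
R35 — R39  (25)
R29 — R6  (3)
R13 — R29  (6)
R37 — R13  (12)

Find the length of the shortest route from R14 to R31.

Running Dijkstra from R14:
R14: 0
R6: 9  (via R14)
R29: 11  (via R14)
R37: 11  (via R6)
R39: 14  (via R29)
R13: 17  (via R29)
R31: 24  (via R6)
Shortest route: R14 → R6 → R31 = 24.

24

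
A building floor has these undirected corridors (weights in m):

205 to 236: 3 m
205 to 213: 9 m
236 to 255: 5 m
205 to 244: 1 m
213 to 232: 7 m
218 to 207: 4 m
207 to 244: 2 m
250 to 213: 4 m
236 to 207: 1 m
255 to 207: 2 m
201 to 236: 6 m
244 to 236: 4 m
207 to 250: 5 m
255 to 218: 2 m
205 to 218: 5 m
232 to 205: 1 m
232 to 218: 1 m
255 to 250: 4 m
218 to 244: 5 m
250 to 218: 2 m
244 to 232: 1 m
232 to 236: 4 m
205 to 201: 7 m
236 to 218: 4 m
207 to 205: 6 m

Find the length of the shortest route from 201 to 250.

Compare a few routes:
201–236–207–250: 6+1+5 = 12
201–205–232–218–250: 7+1+1+2 = 11
201–205–244–232–218–250: 7+1+1+1+2 = 12
The minimum is 11 m via 201–205–232–218–250.

11 m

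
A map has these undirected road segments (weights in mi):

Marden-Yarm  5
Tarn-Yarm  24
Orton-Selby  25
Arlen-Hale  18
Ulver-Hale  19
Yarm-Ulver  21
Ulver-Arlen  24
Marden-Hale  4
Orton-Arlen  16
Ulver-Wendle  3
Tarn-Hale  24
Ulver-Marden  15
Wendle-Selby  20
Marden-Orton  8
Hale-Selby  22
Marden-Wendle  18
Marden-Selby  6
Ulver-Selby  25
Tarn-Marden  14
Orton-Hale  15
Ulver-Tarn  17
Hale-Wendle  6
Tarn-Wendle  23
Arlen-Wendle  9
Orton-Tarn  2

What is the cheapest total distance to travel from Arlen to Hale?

15 mi

Compare a few routes:
Arlen → Hale: 18 = 18
Arlen → Orton → Marden → Hale: 16+8+4 = 28
Arlen → Wendle → Hale: 9+6 = 15
Cheapest is Arlen → Wendle → Hale at 15 mi.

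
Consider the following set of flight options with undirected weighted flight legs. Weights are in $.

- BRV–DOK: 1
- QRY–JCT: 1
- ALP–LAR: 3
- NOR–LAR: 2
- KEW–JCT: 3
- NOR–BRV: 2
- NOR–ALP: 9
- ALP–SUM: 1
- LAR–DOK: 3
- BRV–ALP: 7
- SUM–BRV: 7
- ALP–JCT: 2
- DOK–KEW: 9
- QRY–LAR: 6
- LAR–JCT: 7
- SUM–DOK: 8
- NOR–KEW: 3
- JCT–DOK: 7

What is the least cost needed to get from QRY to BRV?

Shortest distances from QRY:
QRY: 0
JCT: 1  (via QRY)
ALP: 3  (via JCT)
KEW: 4  (via JCT)
SUM: 4  (via ALP)
LAR: 6  (via QRY)
NOR: 7  (via KEW)
DOK: 8  (via JCT)
BRV: 9  (via NOR)
Shortest route: QRY → JCT → KEW → NOR → BRV = $9.

$9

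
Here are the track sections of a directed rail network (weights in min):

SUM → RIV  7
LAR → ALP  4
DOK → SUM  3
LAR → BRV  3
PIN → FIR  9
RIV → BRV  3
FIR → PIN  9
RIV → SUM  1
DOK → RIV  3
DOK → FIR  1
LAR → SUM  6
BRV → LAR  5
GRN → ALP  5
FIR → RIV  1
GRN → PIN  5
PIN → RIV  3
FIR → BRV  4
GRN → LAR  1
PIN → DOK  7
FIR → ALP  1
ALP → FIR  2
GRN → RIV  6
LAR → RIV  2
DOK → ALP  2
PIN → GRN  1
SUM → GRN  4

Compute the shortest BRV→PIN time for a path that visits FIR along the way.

Shortest BRV→FIR: BRV–LAR–ALP–FIR = 11
Shortest FIR→PIN: FIR–PIN = 9
Total via FIR: 11 + 9 = 20 min.

20 min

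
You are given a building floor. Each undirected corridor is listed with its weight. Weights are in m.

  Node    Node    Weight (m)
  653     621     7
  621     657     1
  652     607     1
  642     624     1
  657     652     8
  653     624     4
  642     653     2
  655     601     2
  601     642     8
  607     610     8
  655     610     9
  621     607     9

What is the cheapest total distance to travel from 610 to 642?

Settle nodes by increasing distance from 610:
610: 0
607: 8  (via 610)
655: 9  (via 610)
652: 9  (via 607)
601: 11  (via 655)
657: 17  (via 652)
621: 17  (via 607)
642: 19  (via 601)
Shortest route: 610 → 655 → 601 → 642 = 19 m.

19 m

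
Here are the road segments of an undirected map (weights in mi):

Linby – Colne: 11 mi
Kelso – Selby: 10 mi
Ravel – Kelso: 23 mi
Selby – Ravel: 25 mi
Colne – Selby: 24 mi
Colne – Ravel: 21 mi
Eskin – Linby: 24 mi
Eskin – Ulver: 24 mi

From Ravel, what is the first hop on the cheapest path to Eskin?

Colne

Enumerating some paths:
Ravel–Selby–Colne–Linby–Eskin: 25+24+11+24 = 84
Ravel–Kelso–Selby–Colne–Linby–Eskin: 23+10+24+11+24 = 92
Ravel–Colne–Linby–Eskin: 21+11+24 = 56
The minimum is 56 mi via Ravel–Colne–Linby–Eskin.
So from Ravel the first move is to Colne.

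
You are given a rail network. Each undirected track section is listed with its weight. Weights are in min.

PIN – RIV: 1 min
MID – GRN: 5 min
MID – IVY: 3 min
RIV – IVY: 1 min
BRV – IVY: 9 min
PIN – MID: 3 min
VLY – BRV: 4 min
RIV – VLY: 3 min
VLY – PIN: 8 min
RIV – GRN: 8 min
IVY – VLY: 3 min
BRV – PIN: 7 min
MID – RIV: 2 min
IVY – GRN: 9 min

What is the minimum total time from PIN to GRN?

Shortest distances from PIN:
PIN: 0
RIV: 1  (via PIN)
IVY: 2  (via RIV)
MID: 3  (via PIN)
VLY: 4  (via RIV)
BRV: 7  (via PIN)
GRN: 8  (via MID)
Shortest route: PIN–MID–GRN = 8 min.

8 min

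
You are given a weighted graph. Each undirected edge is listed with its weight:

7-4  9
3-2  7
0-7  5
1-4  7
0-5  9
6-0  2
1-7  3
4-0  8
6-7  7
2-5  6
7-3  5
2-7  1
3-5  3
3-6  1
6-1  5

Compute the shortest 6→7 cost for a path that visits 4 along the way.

Shortest 6→4: 6 → 0 → 4 = 10
Shortest 4→7: 4 → 7 = 9
Total via 4: 10 + 9 = 19.

19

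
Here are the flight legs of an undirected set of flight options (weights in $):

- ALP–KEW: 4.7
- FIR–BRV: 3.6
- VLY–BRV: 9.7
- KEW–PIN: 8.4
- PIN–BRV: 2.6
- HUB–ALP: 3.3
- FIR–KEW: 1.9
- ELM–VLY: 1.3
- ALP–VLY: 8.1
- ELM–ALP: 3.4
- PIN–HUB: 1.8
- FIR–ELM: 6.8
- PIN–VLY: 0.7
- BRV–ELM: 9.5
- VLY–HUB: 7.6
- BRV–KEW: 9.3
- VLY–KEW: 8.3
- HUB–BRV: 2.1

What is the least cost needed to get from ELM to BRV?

Compare a few routes:
ELM - VLY - PIN - BRV: 1.3+0.7+2.6 = 4.6
ELM - VLY - PIN - HUB - BRV: 1.3+0.7+1.8+2.1 = 5.9
Cheapest is ELM - VLY - PIN - BRV at $4.6.

$4.6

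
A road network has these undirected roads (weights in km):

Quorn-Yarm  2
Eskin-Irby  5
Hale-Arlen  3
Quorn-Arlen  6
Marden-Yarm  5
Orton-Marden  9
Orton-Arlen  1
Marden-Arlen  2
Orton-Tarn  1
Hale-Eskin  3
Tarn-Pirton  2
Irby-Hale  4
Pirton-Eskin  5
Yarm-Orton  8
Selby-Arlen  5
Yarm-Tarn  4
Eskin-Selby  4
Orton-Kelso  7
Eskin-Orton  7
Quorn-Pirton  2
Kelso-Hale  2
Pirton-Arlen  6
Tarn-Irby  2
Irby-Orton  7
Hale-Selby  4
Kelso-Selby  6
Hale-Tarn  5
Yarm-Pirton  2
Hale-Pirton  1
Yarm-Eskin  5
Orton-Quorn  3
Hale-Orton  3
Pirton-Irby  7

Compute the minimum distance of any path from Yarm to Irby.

6 km

Enumerating some paths:
Yarm - Quorn - Orton - Tarn - Irby: 2+3+1+2 = 8
Yarm - Tarn - Irby: 4+2 = 6
Yarm - Pirton - Hale - Irby: 2+1+4 = 7
Cheapest is Yarm - Tarn - Irby at 6 km.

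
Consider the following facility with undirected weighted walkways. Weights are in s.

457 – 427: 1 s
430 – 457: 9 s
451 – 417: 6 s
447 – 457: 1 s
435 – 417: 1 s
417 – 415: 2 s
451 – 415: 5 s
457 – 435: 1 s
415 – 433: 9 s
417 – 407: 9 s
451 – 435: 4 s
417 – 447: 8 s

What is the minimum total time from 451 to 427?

6 s

Running Dijkstra from 451:
451: 0
435: 4  (via 451)
417: 5  (via 435)
457: 5  (via 435)
415: 5  (via 451)
447: 6  (via 457)
427: 6  (via 457)
Shortest route: 451 → 435 → 457 → 427 = 6 s.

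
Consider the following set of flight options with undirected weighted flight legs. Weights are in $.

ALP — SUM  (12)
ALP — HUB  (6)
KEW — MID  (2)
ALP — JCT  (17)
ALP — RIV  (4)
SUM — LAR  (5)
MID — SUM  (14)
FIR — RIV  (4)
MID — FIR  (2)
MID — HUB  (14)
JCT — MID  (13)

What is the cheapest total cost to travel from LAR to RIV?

$21

Settle nodes by increasing distance from LAR:
LAR: 0
SUM: 5  (via LAR)
ALP: 17  (via SUM)
MID: 19  (via SUM)
RIV: 21  (via ALP)
Shortest route: LAR → SUM → ALP → RIV = $21.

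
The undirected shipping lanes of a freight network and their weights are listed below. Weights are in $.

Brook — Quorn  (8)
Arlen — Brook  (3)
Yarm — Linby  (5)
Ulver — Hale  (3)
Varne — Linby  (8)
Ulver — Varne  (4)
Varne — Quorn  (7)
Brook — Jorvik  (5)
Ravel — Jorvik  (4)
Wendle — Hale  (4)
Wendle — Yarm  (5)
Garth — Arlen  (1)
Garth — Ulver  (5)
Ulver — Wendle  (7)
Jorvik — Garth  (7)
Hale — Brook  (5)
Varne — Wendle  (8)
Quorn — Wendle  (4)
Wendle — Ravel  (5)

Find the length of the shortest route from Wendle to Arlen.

$12

Candidate routes:
Wendle - Hale - Ulver - Garth - Arlen: 4+3+5+1 = 13
Wendle - Ulver - Garth - Arlen: 7+5+1 = 13
Wendle - Hale - Brook - Arlen: 4+5+3 = 12
Cheapest is Wendle - Hale - Brook - Arlen at $12.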